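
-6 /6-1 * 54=-55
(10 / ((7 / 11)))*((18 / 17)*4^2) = 31680 / 119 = 266.22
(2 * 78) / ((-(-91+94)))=-52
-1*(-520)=520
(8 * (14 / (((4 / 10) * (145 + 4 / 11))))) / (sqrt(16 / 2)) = 770 * sqrt(2) / 1599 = 0.68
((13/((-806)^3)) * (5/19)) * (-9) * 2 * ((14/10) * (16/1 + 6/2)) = 63/20138716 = 0.00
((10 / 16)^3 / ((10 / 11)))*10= 2.69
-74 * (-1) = 74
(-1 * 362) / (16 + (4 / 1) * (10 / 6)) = -543 / 34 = -15.97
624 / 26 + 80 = 104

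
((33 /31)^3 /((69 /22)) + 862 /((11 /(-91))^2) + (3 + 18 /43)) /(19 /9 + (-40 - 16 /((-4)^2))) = -1892962150474347 /1247770712650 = -1517.08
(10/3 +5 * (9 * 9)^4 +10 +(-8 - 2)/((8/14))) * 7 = 9039811235/6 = 1506635205.83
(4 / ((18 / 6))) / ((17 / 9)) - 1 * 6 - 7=-209 / 17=-12.29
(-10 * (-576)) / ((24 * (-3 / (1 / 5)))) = -16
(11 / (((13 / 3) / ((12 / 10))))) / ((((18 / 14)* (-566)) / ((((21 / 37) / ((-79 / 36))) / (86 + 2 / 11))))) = 53361 / 4247718215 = 0.00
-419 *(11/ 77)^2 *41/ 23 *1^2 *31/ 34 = -532549/ 38318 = -13.90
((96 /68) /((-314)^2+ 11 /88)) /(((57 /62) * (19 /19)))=3968 /254772387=0.00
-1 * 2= -2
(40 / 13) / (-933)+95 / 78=29465 / 24258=1.21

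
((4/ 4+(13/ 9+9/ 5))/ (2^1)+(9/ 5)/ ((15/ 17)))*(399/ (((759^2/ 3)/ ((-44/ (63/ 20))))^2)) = 4555136/ 518374390149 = 0.00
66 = 66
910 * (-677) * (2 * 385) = -474373900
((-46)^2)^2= 4477456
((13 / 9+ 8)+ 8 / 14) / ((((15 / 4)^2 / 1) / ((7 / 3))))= 10096 / 6075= 1.66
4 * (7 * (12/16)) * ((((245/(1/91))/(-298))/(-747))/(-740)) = -31213/10981896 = -0.00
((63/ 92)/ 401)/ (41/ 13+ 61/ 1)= 0.00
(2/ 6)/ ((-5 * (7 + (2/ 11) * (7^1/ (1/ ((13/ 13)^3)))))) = -11/ 1365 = -0.01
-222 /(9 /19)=-1406 /3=-468.67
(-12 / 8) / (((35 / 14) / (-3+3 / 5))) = 36 / 25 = 1.44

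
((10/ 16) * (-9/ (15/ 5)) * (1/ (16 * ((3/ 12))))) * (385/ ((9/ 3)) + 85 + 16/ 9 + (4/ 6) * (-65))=-3865/ 48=-80.52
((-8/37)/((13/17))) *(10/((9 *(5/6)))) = -544/1443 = -0.38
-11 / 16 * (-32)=22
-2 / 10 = -1 / 5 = -0.20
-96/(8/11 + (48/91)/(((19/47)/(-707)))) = 0.10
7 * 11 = 77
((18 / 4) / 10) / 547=9 / 10940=0.00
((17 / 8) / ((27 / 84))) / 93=119 / 1674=0.07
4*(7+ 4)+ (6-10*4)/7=274/7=39.14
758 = 758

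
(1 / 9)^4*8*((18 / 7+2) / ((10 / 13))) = 1664 / 229635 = 0.01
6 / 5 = 1.20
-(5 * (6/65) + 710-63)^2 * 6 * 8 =-3400602672/169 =-20121909.30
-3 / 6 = -0.50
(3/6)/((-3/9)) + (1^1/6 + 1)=-1/3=-0.33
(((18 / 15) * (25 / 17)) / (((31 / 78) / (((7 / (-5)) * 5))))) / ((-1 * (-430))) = -1638 / 22661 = -0.07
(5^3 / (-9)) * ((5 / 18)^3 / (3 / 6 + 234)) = -15625 / 12308436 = -0.00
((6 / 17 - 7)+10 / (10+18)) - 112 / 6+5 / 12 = -11681 / 476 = -24.54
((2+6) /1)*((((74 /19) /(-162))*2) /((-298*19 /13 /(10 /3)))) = 38480 /13070727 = 0.00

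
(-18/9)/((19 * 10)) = -1/95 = -0.01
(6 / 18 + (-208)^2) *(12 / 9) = 519172 / 9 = 57685.78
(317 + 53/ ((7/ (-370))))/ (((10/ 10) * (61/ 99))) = -1721709/ 427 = -4032.11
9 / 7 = 1.29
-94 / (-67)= 94 / 67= 1.40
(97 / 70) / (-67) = -0.02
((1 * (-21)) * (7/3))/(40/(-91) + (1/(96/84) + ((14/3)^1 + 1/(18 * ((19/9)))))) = -2033304/212809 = -9.55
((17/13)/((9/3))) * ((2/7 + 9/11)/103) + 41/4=12687449/1237236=10.25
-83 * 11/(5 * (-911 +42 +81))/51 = 913/200940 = 0.00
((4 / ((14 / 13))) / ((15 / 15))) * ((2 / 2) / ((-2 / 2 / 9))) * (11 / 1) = -2574 / 7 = -367.71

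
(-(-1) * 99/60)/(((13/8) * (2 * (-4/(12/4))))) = -99/260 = -0.38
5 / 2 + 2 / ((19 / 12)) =143 / 38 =3.76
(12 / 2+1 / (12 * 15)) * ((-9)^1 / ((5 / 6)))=-3243 / 50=-64.86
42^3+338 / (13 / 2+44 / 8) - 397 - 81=441829 / 6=73638.17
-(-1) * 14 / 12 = 7 / 6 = 1.17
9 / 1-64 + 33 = -22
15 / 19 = 0.79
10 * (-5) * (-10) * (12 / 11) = 6000 / 11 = 545.45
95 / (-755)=-0.13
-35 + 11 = -24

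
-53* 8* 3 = -1272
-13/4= -3.25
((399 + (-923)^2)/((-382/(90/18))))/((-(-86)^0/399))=850197180/191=4451294.14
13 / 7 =1.86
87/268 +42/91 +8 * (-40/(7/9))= -10014747/24388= -410.64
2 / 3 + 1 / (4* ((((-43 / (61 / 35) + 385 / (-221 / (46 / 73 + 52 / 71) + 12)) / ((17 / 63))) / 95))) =38311070587 / 88815034476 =0.43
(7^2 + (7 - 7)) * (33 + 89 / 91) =21644 / 13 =1664.92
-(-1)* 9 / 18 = 1 / 2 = 0.50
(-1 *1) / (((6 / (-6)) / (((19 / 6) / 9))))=19 / 54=0.35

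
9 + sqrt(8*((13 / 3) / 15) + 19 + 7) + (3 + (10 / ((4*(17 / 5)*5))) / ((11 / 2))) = 7*sqrt(130) / 15 + 2249 / 187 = 17.35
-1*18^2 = -324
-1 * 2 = -2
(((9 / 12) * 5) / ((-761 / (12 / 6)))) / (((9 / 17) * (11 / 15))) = -425 / 16742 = -0.03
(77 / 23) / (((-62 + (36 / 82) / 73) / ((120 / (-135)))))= 0.05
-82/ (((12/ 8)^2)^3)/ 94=-0.08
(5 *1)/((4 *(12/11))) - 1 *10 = -425/48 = -8.85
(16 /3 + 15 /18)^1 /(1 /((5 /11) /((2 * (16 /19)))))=3515 /2112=1.66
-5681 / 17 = -334.18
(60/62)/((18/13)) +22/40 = 2323/1860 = 1.25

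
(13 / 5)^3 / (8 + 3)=2197 / 1375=1.60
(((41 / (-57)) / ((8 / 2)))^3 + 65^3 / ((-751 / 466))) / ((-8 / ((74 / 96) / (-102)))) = -56121887195763827 / 348638925275136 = -160.97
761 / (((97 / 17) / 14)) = 181118 / 97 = 1867.20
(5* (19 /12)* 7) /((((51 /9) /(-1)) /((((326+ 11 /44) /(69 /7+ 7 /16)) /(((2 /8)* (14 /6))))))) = -531.29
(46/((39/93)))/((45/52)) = 5704/45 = 126.76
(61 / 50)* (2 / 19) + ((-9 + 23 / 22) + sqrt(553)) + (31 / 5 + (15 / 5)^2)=77057 / 10450 + sqrt(553)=30.89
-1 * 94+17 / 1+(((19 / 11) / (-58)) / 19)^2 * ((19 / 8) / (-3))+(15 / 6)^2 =-691160731 / 9769056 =-70.75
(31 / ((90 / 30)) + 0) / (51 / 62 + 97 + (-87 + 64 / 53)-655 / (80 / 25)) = -814928 / 15193731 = -0.05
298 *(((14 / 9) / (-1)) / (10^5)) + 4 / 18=16319 / 75000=0.22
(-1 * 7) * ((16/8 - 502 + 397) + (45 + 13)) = 315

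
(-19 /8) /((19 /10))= -5 /4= -1.25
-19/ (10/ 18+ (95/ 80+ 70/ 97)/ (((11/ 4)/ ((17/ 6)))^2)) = -8028108/ 1091047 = -7.36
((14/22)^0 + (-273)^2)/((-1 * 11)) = -74530/11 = -6775.45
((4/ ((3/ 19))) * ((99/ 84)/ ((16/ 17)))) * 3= 10659/ 112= 95.17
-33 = -33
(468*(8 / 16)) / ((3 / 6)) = 468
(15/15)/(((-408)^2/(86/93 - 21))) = -1867/15481152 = -0.00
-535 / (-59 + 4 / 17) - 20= -10885 / 999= -10.90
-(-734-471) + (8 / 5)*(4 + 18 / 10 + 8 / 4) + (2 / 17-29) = 505154 / 425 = 1188.60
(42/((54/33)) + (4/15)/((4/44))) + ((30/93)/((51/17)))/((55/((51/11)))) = 536563/18755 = 28.61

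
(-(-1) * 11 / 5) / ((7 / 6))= 66 / 35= 1.89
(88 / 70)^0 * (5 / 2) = 5 / 2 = 2.50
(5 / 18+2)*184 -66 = 353.11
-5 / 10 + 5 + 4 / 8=5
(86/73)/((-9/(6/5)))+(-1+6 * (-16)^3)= -26911987/1095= -24577.16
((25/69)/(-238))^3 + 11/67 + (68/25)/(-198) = 0.15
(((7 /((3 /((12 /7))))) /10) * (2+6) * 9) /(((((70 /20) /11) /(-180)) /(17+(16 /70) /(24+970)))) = -276977.46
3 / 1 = 3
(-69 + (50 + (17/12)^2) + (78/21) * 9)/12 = 16567/12096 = 1.37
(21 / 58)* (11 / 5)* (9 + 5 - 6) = 924 / 145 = 6.37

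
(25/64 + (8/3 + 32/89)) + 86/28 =776101/119616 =6.49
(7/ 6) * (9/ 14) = 3/ 4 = 0.75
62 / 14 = 31 / 7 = 4.43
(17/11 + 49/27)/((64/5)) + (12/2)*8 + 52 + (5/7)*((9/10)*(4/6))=6698777/66528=100.69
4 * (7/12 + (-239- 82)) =-3845/3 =-1281.67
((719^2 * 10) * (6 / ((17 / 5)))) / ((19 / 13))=2016147900 / 323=6241943.96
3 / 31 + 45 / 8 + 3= 2163 / 248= 8.72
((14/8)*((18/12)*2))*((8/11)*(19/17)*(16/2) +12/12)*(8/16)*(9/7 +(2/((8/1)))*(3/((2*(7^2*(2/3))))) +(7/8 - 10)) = -1519449/9856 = -154.16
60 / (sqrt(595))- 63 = -63 + 12 * sqrt(595) / 119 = -60.54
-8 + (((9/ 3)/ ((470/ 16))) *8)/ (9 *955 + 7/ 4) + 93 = 686881093/ 8080945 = 85.00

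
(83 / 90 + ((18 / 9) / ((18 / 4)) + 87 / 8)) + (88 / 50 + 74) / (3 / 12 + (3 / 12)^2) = 764021 / 3000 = 254.67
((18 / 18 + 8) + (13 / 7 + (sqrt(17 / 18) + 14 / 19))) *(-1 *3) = -4626 / 133- sqrt(34) / 2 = -37.70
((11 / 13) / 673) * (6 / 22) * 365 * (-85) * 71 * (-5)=33041625 / 8749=3776.62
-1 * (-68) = 68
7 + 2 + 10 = 19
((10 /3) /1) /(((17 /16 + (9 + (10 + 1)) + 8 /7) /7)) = 7840 /7461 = 1.05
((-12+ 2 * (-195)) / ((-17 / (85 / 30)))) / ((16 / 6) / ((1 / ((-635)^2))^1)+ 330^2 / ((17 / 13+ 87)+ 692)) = 509736 / 8181690575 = 0.00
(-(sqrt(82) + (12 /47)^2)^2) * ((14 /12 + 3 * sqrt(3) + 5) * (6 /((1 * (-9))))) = (144 + 2209 * sqrt(82))^2 * (18 * sqrt(3) + 37) /43917129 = 630.14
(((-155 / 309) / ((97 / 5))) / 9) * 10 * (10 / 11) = -77500 / 2967327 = -0.03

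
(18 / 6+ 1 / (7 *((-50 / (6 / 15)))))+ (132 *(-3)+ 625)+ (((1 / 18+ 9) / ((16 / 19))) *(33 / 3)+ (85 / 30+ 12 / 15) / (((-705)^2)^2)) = 290750070837047683 / 830033738100000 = 350.29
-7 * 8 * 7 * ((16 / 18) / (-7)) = 448 / 9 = 49.78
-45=-45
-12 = -12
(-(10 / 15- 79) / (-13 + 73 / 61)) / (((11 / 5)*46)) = -14335 / 218592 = -0.07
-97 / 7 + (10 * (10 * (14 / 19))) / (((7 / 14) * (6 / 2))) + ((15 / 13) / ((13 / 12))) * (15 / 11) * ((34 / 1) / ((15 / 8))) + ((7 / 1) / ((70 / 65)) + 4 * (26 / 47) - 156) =-85.68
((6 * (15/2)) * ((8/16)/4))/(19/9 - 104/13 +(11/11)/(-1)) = -405/496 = -0.82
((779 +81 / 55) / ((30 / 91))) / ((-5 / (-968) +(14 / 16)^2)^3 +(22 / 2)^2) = 19.49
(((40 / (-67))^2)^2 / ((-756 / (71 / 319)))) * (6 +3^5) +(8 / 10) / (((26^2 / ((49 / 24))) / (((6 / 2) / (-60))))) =-516524129619371 / 54752901045242400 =-0.01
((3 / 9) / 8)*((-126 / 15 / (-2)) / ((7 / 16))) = 2 / 5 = 0.40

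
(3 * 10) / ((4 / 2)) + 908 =923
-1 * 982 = -982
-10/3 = -3.33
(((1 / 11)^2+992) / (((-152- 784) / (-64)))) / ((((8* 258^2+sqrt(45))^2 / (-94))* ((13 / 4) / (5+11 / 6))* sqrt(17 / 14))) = -25912310115201228128* sqrt(238) / 9317884806461663703031057011+97321037314048* sqrt(1190) / 3105961602153887901010352337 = -0.00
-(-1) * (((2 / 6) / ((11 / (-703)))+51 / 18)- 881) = -59365 / 66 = -899.47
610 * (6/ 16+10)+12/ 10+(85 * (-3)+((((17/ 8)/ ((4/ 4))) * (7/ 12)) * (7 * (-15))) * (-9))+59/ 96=1739273/ 240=7246.97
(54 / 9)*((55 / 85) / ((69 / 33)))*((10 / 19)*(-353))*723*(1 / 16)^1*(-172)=19918566855 / 7429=2681190.85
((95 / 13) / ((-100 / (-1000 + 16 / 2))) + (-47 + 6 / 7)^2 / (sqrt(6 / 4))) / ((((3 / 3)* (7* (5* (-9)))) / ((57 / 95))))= -104329* sqrt(6) / 77175- 4712 / 34125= -3.45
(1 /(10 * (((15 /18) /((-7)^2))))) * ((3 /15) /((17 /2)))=294 /2125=0.14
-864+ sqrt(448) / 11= -862.08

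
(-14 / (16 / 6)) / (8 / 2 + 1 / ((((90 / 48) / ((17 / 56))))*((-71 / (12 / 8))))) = -17395 / 13242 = -1.31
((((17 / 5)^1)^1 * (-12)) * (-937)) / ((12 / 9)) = 143361 / 5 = 28672.20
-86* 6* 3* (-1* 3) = 4644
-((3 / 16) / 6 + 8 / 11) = -0.76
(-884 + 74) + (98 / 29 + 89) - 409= -32672 / 29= -1126.62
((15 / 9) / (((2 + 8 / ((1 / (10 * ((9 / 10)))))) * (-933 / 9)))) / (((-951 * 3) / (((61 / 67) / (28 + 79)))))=305 / 470708955198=0.00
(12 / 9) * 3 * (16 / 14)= 32 / 7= 4.57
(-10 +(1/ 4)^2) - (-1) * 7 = -47/ 16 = -2.94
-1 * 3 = -3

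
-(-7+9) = -2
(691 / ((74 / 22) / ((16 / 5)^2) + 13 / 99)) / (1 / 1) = 1502.85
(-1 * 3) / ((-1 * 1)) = 3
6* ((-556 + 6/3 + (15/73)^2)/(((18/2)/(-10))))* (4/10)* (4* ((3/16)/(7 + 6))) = 5904082/69277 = 85.22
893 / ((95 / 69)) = 3243 / 5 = 648.60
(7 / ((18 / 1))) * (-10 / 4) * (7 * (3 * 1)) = -245 / 12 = -20.42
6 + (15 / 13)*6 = 168 / 13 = 12.92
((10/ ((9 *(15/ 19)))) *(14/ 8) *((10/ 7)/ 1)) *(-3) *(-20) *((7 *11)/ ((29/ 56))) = 8192800/ 261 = 31390.04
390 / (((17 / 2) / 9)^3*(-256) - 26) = -28431 / 17617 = -1.61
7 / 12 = 0.58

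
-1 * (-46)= 46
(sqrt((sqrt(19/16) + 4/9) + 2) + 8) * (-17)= -136 -17 * sqrt(9 * sqrt(19) + 88)/6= -167.96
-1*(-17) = 17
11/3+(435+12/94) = 61870/141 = 438.79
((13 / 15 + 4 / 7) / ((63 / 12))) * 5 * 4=2416 / 441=5.48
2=2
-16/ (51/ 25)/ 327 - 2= -33754/ 16677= -2.02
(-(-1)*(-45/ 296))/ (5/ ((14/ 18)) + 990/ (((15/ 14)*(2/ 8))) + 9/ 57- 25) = -5985/ 144779224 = -0.00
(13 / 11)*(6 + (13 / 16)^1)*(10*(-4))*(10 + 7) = -120445 / 22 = -5474.77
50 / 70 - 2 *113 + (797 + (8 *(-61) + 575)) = 4611 / 7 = 658.71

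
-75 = -75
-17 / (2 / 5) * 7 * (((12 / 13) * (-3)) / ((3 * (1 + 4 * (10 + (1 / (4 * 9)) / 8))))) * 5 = 1285200 / 38389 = 33.48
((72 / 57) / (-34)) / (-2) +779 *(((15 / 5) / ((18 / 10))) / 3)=1258139 / 2907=432.80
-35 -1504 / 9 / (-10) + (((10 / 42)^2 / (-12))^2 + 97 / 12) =-1429043263 / 140026320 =-10.21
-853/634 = -1.35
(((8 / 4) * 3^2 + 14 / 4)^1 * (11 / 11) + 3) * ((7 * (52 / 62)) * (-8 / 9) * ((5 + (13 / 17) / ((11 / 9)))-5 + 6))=-14732536 / 17391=-847.14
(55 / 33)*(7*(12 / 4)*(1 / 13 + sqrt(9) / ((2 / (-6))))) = -4060 / 13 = -312.31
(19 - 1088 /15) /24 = -803 /360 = -2.23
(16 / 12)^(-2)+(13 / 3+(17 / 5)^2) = 16.46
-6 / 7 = -0.86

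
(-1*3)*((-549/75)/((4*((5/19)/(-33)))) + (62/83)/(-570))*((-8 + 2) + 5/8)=3700.38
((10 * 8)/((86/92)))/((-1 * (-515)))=736/4429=0.17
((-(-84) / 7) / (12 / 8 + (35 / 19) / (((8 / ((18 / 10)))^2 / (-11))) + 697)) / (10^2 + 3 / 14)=1021440 / 5949622129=0.00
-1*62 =-62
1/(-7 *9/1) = -1/63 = -0.02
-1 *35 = -35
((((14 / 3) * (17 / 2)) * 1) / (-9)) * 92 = -10948 / 27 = -405.48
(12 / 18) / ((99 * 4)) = 1 / 594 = 0.00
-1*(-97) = 97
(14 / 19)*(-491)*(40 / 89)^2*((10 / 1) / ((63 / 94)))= -1090.39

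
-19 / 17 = -1.12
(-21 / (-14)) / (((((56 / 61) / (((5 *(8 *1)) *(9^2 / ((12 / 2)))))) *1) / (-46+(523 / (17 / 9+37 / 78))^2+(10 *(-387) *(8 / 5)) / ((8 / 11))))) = 76336157894805 / 2140663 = 35660053.87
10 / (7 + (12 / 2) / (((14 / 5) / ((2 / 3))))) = 70 / 59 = 1.19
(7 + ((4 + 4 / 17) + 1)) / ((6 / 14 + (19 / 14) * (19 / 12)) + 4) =1.86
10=10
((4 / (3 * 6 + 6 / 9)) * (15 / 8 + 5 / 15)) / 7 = 53 / 784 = 0.07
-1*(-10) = 10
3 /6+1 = 3 /2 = 1.50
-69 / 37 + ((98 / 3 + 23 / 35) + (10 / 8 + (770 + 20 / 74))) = 12478297 / 15540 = 802.98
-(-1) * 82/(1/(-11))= -902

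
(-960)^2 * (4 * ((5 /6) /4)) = 768000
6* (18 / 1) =108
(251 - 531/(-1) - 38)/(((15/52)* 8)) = 1612/5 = 322.40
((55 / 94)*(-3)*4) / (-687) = 110 / 10763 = 0.01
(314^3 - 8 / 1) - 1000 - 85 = 30958051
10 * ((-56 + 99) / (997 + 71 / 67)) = 2881 / 6687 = 0.43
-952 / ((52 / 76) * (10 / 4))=-36176 / 65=-556.55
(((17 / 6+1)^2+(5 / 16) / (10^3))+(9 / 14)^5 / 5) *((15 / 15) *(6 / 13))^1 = 7123502483 / 1048756800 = 6.79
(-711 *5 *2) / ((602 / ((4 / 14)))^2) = -7110 / 4439449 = -0.00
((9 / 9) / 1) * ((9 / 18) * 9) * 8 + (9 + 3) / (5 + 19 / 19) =38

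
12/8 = 3/2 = 1.50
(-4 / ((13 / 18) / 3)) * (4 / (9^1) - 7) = 108.92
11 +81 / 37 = 488 / 37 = 13.19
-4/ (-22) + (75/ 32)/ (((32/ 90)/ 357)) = 13254649/ 5632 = 2353.45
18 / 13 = 1.38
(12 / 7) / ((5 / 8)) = 96 / 35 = 2.74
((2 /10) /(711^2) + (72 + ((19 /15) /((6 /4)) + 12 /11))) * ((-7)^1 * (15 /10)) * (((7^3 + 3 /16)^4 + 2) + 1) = -13081509534924432051060359 /1214760222720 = -10768799710640.26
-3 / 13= -0.23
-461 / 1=-461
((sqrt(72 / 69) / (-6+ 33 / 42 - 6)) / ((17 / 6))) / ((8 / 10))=-210 * sqrt(138) / 61387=-0.04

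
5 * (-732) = -3660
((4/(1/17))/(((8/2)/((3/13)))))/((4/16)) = 204/13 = 15.69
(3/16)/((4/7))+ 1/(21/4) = 697/1344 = 0.52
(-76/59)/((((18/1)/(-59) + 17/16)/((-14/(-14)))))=-1216/715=-1.70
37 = 37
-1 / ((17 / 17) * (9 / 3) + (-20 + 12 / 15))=5 / 81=0.06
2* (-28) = -56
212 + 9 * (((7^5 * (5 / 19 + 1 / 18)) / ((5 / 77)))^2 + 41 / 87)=577049203359347129 / 9422100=61244224043.40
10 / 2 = 5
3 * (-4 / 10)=-6 / 5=-1.20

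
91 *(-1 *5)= -455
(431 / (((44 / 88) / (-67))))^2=3335524516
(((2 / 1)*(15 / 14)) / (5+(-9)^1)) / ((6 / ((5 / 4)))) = -25 / 224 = -0.11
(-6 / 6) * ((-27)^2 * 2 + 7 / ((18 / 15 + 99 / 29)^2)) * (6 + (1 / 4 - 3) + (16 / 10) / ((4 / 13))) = -110304798097 / 8951220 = -12322.88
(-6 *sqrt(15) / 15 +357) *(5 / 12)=595 / 4 - sqrt(15) / 6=148.10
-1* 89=-89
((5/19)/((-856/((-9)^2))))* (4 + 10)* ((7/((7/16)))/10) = -1134/2033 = -0.56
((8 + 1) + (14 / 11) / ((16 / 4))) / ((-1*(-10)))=0.93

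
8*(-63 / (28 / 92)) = -1656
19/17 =1.12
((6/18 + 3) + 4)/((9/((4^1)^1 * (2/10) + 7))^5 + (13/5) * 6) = 40842230/98273187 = 0.42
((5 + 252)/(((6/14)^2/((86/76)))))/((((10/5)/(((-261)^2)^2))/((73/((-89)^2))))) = 33856840955.21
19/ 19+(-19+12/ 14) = -120/ 7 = -17.14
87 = 87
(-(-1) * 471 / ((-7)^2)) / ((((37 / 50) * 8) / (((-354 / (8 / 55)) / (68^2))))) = -114629625 / 134132992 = -0.85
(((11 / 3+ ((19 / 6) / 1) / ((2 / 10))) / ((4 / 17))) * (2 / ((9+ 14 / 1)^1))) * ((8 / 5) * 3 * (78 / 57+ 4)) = 405756 / 2185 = 185.70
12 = 12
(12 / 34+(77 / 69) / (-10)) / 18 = 2831 / 211140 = 0.01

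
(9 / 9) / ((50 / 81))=81 / 50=1.62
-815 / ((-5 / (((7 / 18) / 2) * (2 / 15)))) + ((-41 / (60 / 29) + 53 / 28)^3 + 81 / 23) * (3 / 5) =-918206559209 / 266253750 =-3448.61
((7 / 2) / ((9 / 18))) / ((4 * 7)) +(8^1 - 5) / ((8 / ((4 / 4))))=5 / 8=0.62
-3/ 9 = -0.33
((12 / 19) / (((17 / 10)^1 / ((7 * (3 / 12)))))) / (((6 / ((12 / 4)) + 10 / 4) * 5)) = 28 / 969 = 0.03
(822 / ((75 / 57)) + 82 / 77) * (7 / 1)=1204636 / 275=4380.49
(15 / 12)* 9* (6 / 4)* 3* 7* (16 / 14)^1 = 405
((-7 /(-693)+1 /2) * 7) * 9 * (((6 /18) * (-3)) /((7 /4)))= -202 /11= -18.36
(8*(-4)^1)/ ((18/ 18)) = -32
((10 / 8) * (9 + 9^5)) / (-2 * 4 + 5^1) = -49215 / 2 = -24607.50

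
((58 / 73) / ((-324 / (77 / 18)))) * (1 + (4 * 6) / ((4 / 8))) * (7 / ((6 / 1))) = -765919 / 1277208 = -0.60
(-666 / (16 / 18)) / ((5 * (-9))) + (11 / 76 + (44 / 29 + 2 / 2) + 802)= 4525429 / 5510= 821.31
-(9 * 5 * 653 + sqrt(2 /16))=-29385- sqrt(2) /4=-29385.35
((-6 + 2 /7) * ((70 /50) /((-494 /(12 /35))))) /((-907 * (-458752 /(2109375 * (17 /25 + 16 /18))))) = 1985625 /44963516416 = 0.00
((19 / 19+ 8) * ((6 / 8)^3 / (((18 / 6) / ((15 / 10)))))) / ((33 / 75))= 6075 / 1408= 4.31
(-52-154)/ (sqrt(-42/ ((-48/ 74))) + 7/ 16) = 3296/ 2361-26368 * sqrt(259)/ 16527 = -24.28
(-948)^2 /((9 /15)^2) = 2496400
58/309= 0.19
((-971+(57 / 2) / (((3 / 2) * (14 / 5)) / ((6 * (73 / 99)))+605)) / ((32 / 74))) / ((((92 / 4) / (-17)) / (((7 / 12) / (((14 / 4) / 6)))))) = 33768985249 / 20347778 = 1659.59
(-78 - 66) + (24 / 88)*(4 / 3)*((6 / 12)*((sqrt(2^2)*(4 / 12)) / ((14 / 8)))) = -33248 / 231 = -143.93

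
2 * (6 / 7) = 12 / 7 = 1.71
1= 1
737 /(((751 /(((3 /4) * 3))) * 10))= 6633 /30040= 0.22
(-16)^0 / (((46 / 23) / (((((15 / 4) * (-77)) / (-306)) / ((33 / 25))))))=875 / 2448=0.36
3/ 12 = 1/ 4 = 0.25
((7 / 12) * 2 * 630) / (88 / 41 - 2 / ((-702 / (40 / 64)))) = 84619080 / 247309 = 342.16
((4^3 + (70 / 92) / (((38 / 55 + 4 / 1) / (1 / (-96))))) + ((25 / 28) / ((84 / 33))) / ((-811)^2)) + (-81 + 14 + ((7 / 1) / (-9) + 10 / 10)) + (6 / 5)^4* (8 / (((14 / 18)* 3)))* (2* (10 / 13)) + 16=480488839821416977 / 19889262045744000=24.16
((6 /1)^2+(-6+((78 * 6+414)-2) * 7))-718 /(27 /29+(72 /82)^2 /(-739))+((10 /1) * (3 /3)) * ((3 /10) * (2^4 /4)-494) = 16414985260 /33503409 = 489.95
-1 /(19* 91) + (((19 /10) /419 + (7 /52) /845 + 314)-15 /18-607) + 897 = 4430852238131 /7345933140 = 603.17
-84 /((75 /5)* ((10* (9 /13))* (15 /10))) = -364 /675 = -0.54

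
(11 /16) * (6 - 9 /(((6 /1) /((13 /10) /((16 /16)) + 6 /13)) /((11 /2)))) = -5.87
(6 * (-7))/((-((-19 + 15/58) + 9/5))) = -12180/4913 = -2.48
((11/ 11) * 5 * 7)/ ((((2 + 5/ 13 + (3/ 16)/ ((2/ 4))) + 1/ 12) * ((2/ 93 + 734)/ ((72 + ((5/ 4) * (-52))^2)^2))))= 334848430215/ 1081253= 309685.55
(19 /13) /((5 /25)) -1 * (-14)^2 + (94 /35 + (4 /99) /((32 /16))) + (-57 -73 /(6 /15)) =-38332069 /90090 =-425.49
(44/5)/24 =11/30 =0.37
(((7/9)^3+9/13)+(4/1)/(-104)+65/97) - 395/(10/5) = -179906039/919269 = -195.71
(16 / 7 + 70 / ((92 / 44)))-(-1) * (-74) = -6156 / 161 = -38.24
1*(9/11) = 0.82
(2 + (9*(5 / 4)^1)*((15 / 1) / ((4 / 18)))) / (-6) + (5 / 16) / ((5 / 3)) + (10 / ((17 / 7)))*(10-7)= -114.36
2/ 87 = 0.02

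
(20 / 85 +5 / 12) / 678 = 133 / 138312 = 0.00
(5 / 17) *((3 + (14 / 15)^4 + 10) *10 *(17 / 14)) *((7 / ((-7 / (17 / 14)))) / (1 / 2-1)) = 11841197 / 99225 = 119.34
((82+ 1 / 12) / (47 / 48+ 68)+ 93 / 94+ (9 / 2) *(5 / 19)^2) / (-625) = -139936994 / 35111085625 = -0.00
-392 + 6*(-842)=-5444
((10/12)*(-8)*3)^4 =160000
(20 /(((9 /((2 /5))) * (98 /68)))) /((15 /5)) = 272 /1323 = 0.21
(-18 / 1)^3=-5832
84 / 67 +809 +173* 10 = 170197 / 67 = 2540.25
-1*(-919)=919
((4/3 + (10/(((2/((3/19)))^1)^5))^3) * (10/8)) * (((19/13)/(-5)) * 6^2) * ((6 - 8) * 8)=746182755772422228512823/2659094250285438354688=280.62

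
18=18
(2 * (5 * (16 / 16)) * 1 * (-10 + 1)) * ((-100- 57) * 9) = 127170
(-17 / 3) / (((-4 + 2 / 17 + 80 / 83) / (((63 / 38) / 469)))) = 71961 / 10484428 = 0.01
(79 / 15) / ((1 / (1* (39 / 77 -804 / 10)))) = -809987 / 1925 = -420.77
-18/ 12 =-3/ 2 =-1.50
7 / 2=3.50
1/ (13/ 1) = 1/ 13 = 0.08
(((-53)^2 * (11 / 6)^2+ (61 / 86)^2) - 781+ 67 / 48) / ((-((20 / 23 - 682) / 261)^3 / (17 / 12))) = 11634749685751450523 / 16851070191216128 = 690.45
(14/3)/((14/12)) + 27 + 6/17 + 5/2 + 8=1423/34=41.85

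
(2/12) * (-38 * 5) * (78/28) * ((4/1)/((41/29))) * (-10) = 2495.82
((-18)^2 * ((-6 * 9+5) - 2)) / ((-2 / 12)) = 99144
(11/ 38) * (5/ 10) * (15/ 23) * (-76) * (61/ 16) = -10065/ 368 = -27.35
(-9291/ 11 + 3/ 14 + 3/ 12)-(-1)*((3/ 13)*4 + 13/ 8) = -6739725/ 8008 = -841.62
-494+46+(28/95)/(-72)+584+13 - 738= -1007197/1710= -589.00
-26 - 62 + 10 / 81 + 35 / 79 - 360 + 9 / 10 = -28573679 / 63990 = -446.53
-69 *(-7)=483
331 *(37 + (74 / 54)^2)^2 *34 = 9039988920856 / 531441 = 17010334.02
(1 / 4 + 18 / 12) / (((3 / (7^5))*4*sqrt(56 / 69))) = 16807*sqrt(966) / 192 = 2720.68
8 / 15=0.53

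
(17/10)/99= 17/990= 0.02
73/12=6.08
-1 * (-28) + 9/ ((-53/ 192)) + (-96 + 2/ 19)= -101202/ 1007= -100.50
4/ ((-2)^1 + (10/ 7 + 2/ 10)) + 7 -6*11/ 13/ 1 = -115/ 13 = -8.85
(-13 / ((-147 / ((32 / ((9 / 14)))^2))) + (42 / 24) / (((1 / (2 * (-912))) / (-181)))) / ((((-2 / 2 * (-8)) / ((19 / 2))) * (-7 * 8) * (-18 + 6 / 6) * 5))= 333561587 / 2313360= 144.19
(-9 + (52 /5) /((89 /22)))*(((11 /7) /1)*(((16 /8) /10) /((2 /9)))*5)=-283239 /6230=-45.46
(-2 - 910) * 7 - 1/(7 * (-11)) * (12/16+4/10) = -9831337/1540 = -6383.99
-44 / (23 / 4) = -176 / 23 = -7.65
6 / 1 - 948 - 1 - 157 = -1100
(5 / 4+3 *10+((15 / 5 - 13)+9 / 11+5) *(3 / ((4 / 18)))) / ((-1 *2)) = 1109 / 88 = 12.60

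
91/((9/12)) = 364/3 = 121.33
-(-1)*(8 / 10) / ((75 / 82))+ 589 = 221203 / 375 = 589.87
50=50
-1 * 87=-87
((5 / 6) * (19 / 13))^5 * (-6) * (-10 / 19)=2036265625 / 240597864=8.46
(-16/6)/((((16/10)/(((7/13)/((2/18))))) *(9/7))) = -245/39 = -6.28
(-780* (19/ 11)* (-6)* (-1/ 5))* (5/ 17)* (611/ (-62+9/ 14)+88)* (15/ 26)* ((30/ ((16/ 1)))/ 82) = -6448217625/ 13171906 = -489.54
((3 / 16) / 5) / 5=3 / 400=0.01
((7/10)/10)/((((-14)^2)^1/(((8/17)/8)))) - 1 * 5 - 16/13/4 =-3284387/618800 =-5.31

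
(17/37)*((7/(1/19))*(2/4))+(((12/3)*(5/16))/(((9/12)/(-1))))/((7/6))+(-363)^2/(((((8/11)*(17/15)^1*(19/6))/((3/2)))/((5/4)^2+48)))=40189816688919/10708096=3753217.82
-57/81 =-19/27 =-0.70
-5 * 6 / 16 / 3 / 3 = -5 / 24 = -0.21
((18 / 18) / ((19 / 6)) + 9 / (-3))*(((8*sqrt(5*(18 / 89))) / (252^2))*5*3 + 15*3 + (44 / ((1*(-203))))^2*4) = -94969599 / 782971 -85*sqrt(890) / 497154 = -121.30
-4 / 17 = -0.24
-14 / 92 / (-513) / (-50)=-7 / 1179900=-0.00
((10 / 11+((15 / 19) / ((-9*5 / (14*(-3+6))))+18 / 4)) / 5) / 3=651 / 2090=0.31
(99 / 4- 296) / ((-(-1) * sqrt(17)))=-1085 * sqrt(17) / 68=-65.79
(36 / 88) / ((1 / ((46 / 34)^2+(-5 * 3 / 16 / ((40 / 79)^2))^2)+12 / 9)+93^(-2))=8965460029971321 / 30664831322249806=0.29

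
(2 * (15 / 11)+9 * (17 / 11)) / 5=183 / 55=3.33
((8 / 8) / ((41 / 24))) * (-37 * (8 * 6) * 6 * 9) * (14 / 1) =-32223744 / 41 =-785944.98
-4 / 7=-0.57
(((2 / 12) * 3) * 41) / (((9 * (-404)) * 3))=-41 / 21816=-0.00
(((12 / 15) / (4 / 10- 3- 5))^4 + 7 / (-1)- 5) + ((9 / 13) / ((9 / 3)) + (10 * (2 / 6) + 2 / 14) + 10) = 1.71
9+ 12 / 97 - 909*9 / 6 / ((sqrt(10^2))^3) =1505481 / 194000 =7.76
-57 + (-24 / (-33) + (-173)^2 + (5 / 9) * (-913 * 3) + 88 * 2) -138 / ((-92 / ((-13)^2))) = 1899517 / 66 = 28780.56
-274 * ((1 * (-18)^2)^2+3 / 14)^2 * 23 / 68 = -400347726905367 / 392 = -1021295221697.36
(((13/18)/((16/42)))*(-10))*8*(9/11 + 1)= -275.76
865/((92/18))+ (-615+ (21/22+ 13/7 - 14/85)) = -66704149/150535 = -443.11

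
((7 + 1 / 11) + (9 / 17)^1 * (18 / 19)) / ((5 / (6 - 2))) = 107904 / 17765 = 6.07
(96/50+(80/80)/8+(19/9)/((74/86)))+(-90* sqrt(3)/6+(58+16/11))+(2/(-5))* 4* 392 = -412634753/732600 -15* sqrt(3) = -589.23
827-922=-95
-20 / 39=-0.51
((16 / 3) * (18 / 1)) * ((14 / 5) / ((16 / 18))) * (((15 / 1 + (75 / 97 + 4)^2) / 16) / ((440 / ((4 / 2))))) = 8398782 / 2587475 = 3.25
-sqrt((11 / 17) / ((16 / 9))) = -3 * sqrt(187) / 68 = -0.60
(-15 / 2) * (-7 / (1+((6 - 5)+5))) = 15 / 2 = 7.50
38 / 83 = 0.46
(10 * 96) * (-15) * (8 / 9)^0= -14400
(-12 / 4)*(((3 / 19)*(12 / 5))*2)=-216 / 95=-2.27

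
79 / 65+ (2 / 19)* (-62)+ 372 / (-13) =-3223 / 95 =-33.93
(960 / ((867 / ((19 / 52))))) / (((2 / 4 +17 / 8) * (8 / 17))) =1520 / 4641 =0.33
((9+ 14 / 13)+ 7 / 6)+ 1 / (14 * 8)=49151 / 4368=11.25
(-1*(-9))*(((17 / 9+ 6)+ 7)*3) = 402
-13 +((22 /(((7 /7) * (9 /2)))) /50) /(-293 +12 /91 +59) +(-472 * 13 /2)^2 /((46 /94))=1059188449834502 /55067175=19234479.52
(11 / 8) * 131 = 1441 / 8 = 180.12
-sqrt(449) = -21.19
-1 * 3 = -3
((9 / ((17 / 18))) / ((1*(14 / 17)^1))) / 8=81 / 56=1.45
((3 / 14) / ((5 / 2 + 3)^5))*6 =288 / 1127357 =0.00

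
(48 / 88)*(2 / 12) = 1 / 11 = 0.09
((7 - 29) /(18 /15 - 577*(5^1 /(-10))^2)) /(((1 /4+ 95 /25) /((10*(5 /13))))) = 440000 /3012633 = 0.15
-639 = -639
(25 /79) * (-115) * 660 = -1897500 /79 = -24018.99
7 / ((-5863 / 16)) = -112 / 5863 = -0.02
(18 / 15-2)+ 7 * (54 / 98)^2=2273 / 1715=1.33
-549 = -549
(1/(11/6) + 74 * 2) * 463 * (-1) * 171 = -129368682/11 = -11760789.27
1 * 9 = 9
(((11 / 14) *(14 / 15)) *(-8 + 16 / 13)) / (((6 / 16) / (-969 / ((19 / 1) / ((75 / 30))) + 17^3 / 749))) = 1600.96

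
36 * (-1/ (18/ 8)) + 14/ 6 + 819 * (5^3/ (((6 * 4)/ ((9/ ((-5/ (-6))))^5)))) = 47007018307/ 75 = 626760244.09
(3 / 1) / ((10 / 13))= 39 / 10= 3.90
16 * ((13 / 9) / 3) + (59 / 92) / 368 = 7043641 / 914112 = 7.71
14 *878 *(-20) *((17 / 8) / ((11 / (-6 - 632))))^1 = 30299780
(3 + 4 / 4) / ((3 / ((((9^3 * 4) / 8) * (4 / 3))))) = 648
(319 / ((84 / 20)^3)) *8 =319000 / 9261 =34.45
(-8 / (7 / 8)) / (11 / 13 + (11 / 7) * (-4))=832 / 495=1.68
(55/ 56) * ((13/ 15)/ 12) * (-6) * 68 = -2431/ 84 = -28.94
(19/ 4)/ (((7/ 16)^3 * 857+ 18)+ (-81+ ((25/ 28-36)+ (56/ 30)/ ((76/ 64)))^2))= 77435366400/ 18476500551751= 0.00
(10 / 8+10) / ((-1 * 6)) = -15 / 8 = -1.88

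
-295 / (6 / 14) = -2065 / 3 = -688.33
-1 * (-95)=95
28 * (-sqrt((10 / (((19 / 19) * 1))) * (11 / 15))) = -75.82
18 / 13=1.38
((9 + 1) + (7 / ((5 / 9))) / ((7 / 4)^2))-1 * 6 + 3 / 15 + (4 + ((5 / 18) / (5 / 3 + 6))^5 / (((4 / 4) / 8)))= 2696390155051 / 218964388860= 12.31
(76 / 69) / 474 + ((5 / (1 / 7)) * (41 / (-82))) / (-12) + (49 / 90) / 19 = 18509587 / 12428280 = 1.49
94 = 94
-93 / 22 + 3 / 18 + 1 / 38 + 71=83975 / 1254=66.97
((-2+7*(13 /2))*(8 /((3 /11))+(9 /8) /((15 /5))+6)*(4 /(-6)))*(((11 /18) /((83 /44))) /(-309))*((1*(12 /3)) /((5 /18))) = 6014426 /384705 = 15.63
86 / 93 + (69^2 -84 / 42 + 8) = 443417 / 93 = 4767.92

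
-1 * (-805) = 805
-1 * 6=-6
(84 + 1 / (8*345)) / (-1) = -231841 / 2760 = -84.00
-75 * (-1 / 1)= 75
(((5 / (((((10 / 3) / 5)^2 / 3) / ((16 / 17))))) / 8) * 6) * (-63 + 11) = -21060 / 17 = -1238.82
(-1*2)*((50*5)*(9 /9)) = -500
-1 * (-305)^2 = -93025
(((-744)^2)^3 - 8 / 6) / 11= 508813783950163964 / 33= 15418599513641332.24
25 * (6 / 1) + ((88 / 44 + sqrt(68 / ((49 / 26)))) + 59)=2 * sqrt(442) / 7 + 211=217.01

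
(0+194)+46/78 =7589/39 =194.59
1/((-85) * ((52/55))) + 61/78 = 0.77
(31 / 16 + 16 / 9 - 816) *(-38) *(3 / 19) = 116969 / 24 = 4873.71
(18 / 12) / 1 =3 / 2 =1.50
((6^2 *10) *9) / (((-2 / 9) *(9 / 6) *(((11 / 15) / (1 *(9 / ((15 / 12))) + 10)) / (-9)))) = 22569840 / 11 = 2051803.64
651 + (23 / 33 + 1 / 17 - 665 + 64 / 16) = -5186 / 561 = -9.24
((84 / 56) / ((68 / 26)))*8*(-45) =-3510 / 17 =-206.47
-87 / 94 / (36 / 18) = -87 / 188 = -0.46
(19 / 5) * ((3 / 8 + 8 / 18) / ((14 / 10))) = 1121 / 504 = 2.22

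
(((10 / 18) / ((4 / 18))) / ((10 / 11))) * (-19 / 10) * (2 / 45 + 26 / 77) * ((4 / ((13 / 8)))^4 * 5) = -366.49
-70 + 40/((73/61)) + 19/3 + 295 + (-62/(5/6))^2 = 31755646/5475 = 5800.12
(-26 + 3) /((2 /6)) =-69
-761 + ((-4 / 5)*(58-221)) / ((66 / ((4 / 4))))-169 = -153124 / 165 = -928.02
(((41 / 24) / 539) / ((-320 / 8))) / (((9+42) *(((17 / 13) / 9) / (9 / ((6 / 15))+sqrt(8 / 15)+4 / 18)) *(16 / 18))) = -217997 / 797547520 - 1599 *sqrt(30) / 996934400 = -0.00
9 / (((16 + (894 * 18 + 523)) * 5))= 9 / 83155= 0.00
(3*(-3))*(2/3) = -6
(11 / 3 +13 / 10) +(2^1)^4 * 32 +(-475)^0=15539 / 30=517.97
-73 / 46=-1.59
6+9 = 15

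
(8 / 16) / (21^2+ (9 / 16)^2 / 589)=75392 / 66495825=0.00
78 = 78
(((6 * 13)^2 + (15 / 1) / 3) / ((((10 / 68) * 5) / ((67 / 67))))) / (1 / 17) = 140777.68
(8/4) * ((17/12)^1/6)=17/36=0.47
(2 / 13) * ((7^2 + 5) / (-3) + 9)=-18 / 13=-1.38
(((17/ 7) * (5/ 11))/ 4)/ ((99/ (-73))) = -6205/ 30492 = -0.20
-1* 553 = -553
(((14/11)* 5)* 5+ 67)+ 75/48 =17667/176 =100.38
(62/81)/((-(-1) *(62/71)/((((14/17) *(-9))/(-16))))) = 497/1224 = 0.41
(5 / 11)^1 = 5 / 11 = 0.45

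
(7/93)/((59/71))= 497/5487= 0.09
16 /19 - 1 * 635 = -12049 /19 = -634.16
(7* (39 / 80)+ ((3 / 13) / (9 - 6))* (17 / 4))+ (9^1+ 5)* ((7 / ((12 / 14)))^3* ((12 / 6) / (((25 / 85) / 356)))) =518344657547 / 28080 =18459567.58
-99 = -99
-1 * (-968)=968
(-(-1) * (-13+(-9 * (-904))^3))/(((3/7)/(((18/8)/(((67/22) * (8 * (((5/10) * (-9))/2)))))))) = -41468998297111/804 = -51578356090.93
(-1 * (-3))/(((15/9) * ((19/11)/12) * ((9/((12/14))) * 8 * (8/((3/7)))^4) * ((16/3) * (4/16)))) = 24057/26159759360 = 0.00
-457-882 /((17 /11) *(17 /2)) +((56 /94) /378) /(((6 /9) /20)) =-64068991 /122247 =-524.09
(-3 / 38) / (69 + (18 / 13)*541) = -13 / 134710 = -0.00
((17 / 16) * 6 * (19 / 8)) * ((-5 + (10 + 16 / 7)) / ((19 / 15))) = 39015 / 448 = 87.09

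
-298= -298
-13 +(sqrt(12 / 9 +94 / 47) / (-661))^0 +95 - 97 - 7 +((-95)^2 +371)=9375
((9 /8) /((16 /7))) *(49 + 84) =8379 /128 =65.46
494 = 494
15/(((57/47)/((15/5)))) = 37.11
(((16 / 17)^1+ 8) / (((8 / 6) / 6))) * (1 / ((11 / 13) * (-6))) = -1482 / 187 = -7.93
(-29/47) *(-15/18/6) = 145/1692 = 0.09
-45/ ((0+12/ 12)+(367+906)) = -45/ 1274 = -0.04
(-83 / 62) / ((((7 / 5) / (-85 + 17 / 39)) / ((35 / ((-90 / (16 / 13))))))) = -5474680 / 141453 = -38.70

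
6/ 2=3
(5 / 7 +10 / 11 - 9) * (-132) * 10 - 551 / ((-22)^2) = 32985583 / 3388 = 9736.00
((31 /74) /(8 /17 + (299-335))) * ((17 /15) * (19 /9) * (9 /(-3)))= 170221 /2011320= 0.08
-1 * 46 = -46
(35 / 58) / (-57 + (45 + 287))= 0.00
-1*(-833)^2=-693889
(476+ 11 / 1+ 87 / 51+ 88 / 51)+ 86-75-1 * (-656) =1157.43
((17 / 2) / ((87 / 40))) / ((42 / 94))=15980 / 1827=8.75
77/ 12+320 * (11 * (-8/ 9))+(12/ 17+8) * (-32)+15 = -2072269/ 612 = -3386.06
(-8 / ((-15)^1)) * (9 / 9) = 8 / 15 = 0.53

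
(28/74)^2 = 196/1369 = 0.14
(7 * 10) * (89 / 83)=6230 / 83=75.06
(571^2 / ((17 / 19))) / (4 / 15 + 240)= 92921685 / 61268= 1516.64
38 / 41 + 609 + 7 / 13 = 325378 / 533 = 610.47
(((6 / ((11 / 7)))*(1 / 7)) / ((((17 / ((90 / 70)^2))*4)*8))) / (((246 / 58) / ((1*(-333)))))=-782217 / 6010928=-0.13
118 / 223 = 0.53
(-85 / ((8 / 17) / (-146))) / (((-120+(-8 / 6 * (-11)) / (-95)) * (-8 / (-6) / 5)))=-450948375 / 547904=-823.04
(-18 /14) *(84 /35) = -108 /35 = -3.09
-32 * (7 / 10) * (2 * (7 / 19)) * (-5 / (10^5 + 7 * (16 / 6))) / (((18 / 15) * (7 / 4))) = 280 / 712633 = 0.00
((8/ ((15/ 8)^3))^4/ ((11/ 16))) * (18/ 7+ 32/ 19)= 2549037389091700736/ 189818892333984375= 13.43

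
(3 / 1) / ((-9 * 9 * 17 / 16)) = -0.03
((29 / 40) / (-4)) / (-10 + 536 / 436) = 3161 / 152960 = 0.02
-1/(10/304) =-152/5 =-30.40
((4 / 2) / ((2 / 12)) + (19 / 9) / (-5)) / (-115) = -0.10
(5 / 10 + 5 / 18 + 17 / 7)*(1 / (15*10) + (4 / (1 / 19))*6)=6908501 / 4725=1462.12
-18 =-18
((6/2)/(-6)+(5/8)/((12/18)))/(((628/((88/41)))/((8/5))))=77/32185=0.00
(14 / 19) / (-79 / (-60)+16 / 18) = 2520 / 7543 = 0.33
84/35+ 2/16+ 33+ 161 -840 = -25739/40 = -643.48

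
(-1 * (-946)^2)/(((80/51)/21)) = -11980687.95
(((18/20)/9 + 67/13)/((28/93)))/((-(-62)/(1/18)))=683/43680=0.02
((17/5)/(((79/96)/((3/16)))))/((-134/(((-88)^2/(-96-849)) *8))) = 1053184/2778825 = 0.38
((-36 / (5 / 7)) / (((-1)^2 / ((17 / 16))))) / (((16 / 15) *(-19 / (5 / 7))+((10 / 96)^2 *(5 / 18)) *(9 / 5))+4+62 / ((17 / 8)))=-104872320 / 9417089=-11.14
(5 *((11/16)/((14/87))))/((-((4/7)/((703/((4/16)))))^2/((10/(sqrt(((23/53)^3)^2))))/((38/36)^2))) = -1482771372052002725/21024576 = -70525625441.96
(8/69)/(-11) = -8/759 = -0.01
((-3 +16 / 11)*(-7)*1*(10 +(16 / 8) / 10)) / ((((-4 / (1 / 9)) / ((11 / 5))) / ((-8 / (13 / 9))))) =12138 / 325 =37.35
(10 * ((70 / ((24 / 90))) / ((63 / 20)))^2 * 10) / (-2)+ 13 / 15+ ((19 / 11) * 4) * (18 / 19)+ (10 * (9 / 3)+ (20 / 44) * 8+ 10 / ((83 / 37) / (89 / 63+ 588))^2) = 516109461075181 / 1503834255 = 343195.71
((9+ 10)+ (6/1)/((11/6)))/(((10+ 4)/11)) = 35/2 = 17.50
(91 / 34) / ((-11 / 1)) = -91 / 374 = -0.24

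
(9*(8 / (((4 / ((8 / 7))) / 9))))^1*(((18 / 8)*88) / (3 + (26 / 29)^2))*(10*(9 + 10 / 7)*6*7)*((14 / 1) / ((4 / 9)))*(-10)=-42535624348800 / 3199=-13296537777.06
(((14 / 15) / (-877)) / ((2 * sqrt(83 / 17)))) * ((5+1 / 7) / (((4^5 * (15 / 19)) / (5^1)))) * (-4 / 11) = 0.00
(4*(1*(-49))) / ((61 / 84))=-16464 / 61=-269.90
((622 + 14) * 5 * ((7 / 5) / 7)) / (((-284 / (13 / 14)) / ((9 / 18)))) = -2067 / 1988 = -1.04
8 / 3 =2.67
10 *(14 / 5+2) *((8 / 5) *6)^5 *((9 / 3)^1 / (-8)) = -4586471424 / 3125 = -1467670.86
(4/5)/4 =1/5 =0.20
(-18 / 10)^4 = 6561 / 625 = 10.50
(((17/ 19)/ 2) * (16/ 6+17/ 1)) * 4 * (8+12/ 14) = 124372/ 399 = 311.71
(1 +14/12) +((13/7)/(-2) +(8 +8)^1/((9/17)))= 1982/63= 31.46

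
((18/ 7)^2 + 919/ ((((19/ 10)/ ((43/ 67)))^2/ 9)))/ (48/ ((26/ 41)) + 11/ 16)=15695916807168/ 1261521866927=12.44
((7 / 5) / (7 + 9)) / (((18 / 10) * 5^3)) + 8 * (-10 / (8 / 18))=-3239993 / 18000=-180.00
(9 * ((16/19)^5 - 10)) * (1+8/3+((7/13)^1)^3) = -1792373949432/5439989503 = -329.48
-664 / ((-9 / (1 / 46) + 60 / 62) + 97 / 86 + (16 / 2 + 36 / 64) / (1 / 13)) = 14161792 / 6411023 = 2.21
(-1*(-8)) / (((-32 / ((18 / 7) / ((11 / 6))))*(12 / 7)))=-0.20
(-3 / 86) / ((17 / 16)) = -24 / 731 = -0.03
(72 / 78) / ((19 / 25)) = 300 / 247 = 1.21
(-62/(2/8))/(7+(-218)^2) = -248/47531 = -0.01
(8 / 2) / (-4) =-1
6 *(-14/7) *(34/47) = -408/47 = -8.68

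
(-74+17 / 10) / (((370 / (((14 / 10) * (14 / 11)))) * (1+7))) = -35427 / 814000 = -0.04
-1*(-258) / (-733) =-258 / 733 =-0.35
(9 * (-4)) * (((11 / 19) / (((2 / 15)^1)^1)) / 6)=-495 / 19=-26.05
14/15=0.93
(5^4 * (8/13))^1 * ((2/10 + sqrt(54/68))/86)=4.88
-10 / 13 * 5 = -3.85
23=23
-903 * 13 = -11739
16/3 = 5.33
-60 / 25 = -12 / 5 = -2.40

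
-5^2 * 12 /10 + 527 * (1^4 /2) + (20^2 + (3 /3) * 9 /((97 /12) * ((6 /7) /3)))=123655 /194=637.40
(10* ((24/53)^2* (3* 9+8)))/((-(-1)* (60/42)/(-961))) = -135616320/2809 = -48279.22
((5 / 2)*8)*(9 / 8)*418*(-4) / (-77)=3420 / 7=488.57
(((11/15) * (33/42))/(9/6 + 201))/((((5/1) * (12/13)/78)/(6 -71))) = -265837/85050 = -3.13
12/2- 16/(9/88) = -1354/9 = -150.44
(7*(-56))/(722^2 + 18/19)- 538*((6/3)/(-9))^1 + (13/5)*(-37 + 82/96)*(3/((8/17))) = -479.56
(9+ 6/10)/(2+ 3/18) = 288/65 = 4.43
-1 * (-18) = 18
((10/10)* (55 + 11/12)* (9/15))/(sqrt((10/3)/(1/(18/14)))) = 671* sqrt(210)/600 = 16.21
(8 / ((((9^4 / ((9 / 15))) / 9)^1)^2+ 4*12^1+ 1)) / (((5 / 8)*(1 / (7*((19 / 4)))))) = 1064 / 3690685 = 0.00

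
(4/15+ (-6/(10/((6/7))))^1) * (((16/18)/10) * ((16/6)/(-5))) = 832/70875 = 0.01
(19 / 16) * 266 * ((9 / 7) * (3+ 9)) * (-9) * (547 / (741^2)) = -14769 / 338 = -43.70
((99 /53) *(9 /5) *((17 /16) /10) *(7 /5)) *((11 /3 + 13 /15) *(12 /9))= 200277 /66250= 3.02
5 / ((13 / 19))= 95 / 13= 7.31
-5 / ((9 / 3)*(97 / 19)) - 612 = -178187 / 291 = -612.33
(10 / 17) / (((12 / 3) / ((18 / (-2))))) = -45 / 34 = -1.32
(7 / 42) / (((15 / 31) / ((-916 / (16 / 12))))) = -7099 / 30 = -236.63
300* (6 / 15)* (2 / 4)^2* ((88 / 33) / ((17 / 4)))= 320 / 17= 18.82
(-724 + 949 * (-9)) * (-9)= 83385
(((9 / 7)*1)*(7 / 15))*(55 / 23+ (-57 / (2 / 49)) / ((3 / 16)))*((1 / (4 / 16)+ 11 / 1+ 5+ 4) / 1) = -12329928 / 115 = -107216.77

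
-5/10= -1/2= -0.50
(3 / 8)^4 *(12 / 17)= 243 / 17408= 0.01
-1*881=-881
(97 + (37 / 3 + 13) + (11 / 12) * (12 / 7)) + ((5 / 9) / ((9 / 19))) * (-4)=67594 / 567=119.21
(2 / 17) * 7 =14 / 17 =0.82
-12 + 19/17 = -185/17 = -10.88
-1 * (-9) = 9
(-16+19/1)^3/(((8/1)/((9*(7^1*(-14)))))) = -11907/4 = -2976.75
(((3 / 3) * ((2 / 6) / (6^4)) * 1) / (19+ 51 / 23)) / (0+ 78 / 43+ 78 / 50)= 24725 / 6881666688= 0.00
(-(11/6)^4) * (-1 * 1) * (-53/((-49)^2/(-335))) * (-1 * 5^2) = -6498773875/3111696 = -2088.50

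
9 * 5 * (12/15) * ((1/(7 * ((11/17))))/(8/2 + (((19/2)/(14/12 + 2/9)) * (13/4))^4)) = 0.00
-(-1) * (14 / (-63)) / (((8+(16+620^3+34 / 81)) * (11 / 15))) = -135 / 106175134879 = -0.00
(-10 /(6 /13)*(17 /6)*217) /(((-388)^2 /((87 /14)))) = -993395 /1806528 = -0.55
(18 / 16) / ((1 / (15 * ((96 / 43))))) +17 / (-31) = 49489 / 1333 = 37.13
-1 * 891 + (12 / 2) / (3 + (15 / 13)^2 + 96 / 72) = -1277955 / 1436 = -889.94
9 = 9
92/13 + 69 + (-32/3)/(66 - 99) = 98327/1287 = 76.40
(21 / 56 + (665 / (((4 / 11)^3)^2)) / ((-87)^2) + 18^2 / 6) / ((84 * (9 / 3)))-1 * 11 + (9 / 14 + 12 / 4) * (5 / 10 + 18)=443442145409 / 7812661248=56.76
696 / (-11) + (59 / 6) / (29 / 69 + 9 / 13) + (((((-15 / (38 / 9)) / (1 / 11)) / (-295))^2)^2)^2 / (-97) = -18502247048414610640747955686545649 / 339898956368112326831811384758528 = -54.43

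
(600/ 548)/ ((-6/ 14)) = -350/ 137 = -2.55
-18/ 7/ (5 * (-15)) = 6/ 175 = 0.03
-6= -6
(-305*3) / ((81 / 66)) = -6710 / 9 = -745.56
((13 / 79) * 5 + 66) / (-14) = -5279 / 1106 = -4.77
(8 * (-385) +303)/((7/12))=-4760.57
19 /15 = 1.27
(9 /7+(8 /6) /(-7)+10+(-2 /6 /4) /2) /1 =11.05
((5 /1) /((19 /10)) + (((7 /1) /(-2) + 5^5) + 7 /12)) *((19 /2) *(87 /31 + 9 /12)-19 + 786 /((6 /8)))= 62592401795 /18848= 3320904.17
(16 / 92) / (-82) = -2 / 943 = -0.00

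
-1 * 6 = -6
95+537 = 632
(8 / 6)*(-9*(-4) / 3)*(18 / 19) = 288 / 19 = 15.16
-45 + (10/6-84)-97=-673/3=-224.33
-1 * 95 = -95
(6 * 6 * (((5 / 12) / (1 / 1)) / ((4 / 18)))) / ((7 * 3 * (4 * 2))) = 45 / 112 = 0.40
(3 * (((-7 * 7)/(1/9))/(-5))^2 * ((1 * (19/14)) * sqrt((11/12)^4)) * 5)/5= 21291039/800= 26613.80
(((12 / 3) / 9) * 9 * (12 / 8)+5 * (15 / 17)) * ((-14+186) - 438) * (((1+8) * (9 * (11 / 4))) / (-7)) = 2996433 / 34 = 88130.38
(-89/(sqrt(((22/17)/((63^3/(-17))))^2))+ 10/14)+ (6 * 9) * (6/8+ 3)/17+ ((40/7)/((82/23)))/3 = -162865119383/161007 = -1011540.61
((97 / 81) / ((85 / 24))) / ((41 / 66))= 17072 / 31365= 0.54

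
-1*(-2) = 2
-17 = -17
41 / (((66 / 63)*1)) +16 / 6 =2759 / 66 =41.80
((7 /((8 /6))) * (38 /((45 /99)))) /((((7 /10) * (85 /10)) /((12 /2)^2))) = 45144 /17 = 2655.53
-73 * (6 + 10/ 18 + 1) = -4964/ 9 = -551.56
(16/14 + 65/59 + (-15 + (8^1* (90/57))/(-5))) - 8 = -182692/7847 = -23.28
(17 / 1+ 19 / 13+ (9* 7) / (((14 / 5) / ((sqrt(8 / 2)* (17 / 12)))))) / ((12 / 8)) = 1425 / 26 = 54.81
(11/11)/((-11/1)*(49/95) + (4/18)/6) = -2565/14458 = -0.18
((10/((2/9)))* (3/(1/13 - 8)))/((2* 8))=-1755/1648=-1.06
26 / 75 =0.35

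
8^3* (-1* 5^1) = -2560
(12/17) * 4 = 48/17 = 2.82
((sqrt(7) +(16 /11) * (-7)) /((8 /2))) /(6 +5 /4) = -112 /319 +sqrt(7) /29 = -0.26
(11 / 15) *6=22 / 5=4.40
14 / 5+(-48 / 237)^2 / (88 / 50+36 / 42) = 20120646 / 7145945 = 2.82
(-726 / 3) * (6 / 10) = -726 / 5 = -145.20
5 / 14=0.36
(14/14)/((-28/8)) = -2/7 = -0.29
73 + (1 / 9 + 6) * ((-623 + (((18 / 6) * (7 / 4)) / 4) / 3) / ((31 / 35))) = -18849053 / 4464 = -4222.46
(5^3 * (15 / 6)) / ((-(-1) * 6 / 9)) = 1875 / 4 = 468.75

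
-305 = -305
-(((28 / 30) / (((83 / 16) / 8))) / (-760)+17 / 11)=-2008211 / 1301025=-1.54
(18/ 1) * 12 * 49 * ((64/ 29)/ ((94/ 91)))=30820608/ 1363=22612.33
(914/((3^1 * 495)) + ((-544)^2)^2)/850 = 65026751201737/631125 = 103033077.76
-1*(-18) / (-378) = -1 / 21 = -0.05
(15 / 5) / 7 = 3 / 7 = 0.43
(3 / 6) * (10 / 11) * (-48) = -240 / 11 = -21.82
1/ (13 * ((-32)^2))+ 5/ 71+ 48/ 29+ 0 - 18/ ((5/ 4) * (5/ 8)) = -14605329133/ 685235200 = -21.31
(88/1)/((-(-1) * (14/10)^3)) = 11000/343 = 32.07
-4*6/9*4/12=-8/9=-0.89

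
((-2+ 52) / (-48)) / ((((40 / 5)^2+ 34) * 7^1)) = -25 / 16464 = -0.00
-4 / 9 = -0.44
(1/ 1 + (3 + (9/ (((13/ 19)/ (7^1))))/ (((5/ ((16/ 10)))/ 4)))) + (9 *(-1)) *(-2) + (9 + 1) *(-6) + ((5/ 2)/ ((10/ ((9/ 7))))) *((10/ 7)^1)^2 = 8975347/ 111475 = 80.51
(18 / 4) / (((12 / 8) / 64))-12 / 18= 574 / 3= 191.33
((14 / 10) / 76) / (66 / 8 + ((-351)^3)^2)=7 / 710601787174051515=0.00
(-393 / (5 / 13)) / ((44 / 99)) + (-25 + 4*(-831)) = -112961 / 20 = -5648.05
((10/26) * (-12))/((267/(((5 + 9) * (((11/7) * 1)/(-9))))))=440/10413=0.04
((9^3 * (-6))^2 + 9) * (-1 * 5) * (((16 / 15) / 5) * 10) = -204073440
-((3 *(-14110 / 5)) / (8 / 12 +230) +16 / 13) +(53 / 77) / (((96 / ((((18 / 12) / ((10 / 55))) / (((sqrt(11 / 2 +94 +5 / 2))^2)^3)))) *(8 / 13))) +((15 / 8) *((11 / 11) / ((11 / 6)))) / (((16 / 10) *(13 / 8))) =6749168524291763 / 188183114735616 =35.86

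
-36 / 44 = -9 / 11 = -0.82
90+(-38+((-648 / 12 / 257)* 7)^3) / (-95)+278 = 594130815966 / 1612586335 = 368.43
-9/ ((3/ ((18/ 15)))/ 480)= -1728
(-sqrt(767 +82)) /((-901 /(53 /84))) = sqrt(849) /1428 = 0.02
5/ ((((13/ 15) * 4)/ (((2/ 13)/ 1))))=0.22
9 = 9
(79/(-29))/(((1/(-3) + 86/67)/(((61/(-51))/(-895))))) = -322873/84275885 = -0.00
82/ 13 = 6.31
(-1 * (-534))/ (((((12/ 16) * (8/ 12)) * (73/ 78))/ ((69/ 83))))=5747976/ 6059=948.67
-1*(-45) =45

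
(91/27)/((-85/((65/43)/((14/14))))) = -1183/19737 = -0.06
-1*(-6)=6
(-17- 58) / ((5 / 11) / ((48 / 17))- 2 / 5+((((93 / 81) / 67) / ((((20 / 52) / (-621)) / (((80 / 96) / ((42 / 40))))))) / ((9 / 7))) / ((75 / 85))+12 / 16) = 1074546000 / 270007457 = 3.98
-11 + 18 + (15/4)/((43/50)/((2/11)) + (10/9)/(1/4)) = 61174/8257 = 7.41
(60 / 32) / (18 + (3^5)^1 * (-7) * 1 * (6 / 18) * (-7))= 5 / 10632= 0.00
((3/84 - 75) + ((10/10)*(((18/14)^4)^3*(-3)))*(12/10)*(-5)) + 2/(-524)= 292.32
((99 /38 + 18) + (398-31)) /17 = 22.80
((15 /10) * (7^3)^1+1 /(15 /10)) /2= 3091 /12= 257.58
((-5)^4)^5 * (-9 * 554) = -475502014160156250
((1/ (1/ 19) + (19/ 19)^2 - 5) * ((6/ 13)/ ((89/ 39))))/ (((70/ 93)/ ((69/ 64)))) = 173259/ 39872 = 4.35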